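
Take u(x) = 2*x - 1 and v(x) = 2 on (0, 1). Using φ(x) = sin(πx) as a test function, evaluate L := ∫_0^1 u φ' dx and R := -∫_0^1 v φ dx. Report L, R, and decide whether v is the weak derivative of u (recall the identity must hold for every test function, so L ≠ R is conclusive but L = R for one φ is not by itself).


LHS = -4/π, RHS = -4/π. Yes, v = u' weakly.

u(x) = 2*x - 1, classical derivative u'(x) = 2.
φ(x) = sin(πx), so φ'(x) = π*cos(π*x).
Note φ(0) = φ(1) = 0, so the boundary term u·φ vanishes.
LHS = ∫_0^1 u(x) φ'(x) dx = ∫_0^1 (2*π*x*cos(π*x) - π*cos(π*x)) dx. Term by term:
  ∫_0^1 -π*cos(π*x) dx = 0;  ∫_0^1 2*π*x*cos(π*x) dx = -4/π.
Sum: 0 − 4/π = -4/π.
So LHS = -4/π.
∫_0^1 v(x) φ(x) dx = ∫_0^1 (2*sin(π*x)) dx. Term by term:
  ∫_0^1 2*sin(π*x) dx = 4/π.
So RHS = -∫_0^1 v(x) φ(x) dx = -4/π.
LHS = RHS, so the identity holds for this test φ.
Moreover u is smooth here and v(x) = u'(x) = 2 pointwise, so the identity holds for every test function. Hence v is the weak derivative of u.


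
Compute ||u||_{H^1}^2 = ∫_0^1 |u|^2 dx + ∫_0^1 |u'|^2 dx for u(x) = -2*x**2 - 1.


||u||_{H^1}^2 = 127/15

The H^1 norm (squared) on an interval (0, L) is
  ||u||_{H^1}^2 = ∫_0^L u(x)^2 dx + ∫_0^L u'(x)^2 dx.
Compute u'(x) = -4*x.
Then u(x)^2 = 4*x**4 + 4*x**2 + 1 and u'(x)^2 = 16*x**2.
Integrate each monomial from 0 to 1 using ∫_0^1 c·x^n dx = c·1^(n+1)/(n+1):
  ∫_0^1 u(x)^2 dx = ∫_0^1 (4*x^4 + 4*x^2 + 1) dx. Term by term:
    ∫_0^1 4*x^4 dx = 4/5;  ∫_0^1 4*x^2 dx = 4/3;  ∫_0^1 1 dx = 1.
  Sum: 4/5 + 4/3 + 1 = 47/15.
  ∫_0^1 u'(x)^2 dx = ∫_0^1 (16*x^2) dx. Term by term:
    ∫_0^1 16*x^2 dx = 16/3.
Adding: ||u||_{H^1}^2 = 47/15 + 16/3 = 127/15.


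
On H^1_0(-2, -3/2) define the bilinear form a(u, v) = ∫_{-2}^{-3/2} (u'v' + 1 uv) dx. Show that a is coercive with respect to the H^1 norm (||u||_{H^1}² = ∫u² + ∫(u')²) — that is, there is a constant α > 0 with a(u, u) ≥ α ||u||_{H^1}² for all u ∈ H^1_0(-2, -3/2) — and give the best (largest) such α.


α = 1

Coercivity of a(·,·) on H^1_0(-2, -3/2) means a(u, u) ≥ α ||u||_{H^1}² for every u ∈ H^1_0.
The interval has length L = 1/2, and Poincaré/coercivity depend only on L. Here a(u, u) = ∫(u')² + (1)·∫u².
Here c = 1 ≥ 1, so a(u,u) = ∫(u')² + c∫u² ≥ ∫(u')² + ∫u² = ||u||_{H^1}², i.e. α = 1 works. No larger α is possible: a(u,u) ≥ α||u||_{H^1}² means (1−α)∫(u')² ≥ (α−c)∫u², and for the modes u_n = sin(nπ(x−x₀)/L) (x₀ the left endpoint) one has ∫u_n²/∫(u_n')² = (L/(nπ))² → 0, so a(u_n,u_n)/||u_n||_{H^1}² → 1. Hence the optimal constant is α = 1.
Therefore α = 1.


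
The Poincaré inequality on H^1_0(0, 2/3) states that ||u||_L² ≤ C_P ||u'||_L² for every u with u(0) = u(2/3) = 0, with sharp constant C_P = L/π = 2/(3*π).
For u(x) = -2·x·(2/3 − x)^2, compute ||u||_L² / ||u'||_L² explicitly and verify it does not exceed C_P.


||u||_L² / ||u'||_L² = sqrt(14)/21 < C_P = 2/(3*π).

u(x) = -2·x·(2/3 − x)^2, so u'(x) = -6*x^2 + 16*x/3 - 8/9.
u(x) = -2·x·(2/3 − x)^2 vanishes at x = 0 and x = 2/3, so u ∈ H^1_0(0, 2/3). Differentiate via the product rule and integrate the resulting polynomials term by term.
  ∫_0^2/3 u² dx = ∫_0^2/3 (4*x^6 - 32*x^5/3 + 32*x^4/3 - 128*x^3/27 + 64*x^2/81) dx. Term by term:
    ∫_0^2/3 4*x^6 dx = 512/15309;  ∫_0^2/3 -32*x^5/3 dx = -1024/6561;  ∫_0^2/3 32*x^4/3 dx = 1024/3645;
    ∫_0^2/3 -128*x^3/27 dx = -512/2187;  ∫_0^2/3 64*x^2/81 dx = 512/6561.
  Sum: 512/15309 − 1024/6561 + 1024/3645 − 512/2187 + 512/6561 = 512/229635.
  ∫_0^2/3 (u')² dx = ∫_0^2/3 (36*x^4 - 64*x^3 + 352*x^2/9 - 256*x/27 + 64/81) dx. Term by term:
    ∫_0^2/3 36*x^4 dx = 128/135;  ∫_0^2/3 -64*x^3 dx = -256/81;  ∫_0^2/3 352*x^2/9 dx = 2816/729;
    ∫_0^2/3 -256*x/27 dx = -512/243;  ∫_0^2/3 64/81 dx = 128/243.
  Sum: 128/135 − 256/81 + 2816/729 − 512/243 + 128/243 = 256/3645.
∫_0^2/3 u² dx = 512/229635, so ||u||_L² = 16*sqrt(70)/2835.
∫_0^2/3 (u')² dx = 256/3645, so ||u'||_L² = 16*sqrt(5)/135.
Ratio ||u||_L² / ||u'||_L² = sqrt(14)/21.
Sharp Poincaré constant on H^1_0(0, 2/3) is C_P = L/π = 2/(3*π), achieved by sin(3*π/2·x).
A polynomial bump cannot attain the sharp Poincaré constant (only the first sine eigenfunction does), so the ratio is strictly less than C_P, consistent with ||u||_L² ≤ C_P ||u'||_L².


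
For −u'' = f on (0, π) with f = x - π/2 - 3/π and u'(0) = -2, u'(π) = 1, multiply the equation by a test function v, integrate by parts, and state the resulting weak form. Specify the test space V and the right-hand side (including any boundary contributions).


V = H^1(0, π) (v unrestricted at boundary; u is determined up to an additive constant); weak form: ∫_0^π u'v' dx = ∫_0^π (x - π/2 - 3/π) v dx + v(π) + 2·v(0) for all v ∈ V.

Multiply both sides by a test function v and integrate from 0 to π:
  ∫_0^π −u''(x) v(x) dx = ∫_0^π f(x) v(x) dx.
Integrate the LHS by parts once:
  ∫_0^π −u'' v dx = −[u'(x) v(x)]_0^π + ∫_0^π u'(x) v'(x) dx.
Thus ∫_0^π u'(x) v'(x) dx = ∫_0^π f(x) v(x) dx + [u'(x) v(x)]_0^π.
Choose V so that boundary terms are either known or forced to vanish.
u has inhomogeneous Neumann u'(0) = -2, u'(π) = 1. [u' v]_0^π = (1)·v(π) − (-2)·v(0) = v(π) + 2·v(0). Take V = H^1(0, π); boundary term becomes part of RHS.
Weak formulation: find u (satisfying any essential BC) such that ∫_0^π u'(x) v'(x) dx = ∫_0^π f v dx + v(π) + 2·v(0) for all v ∈ V (Neumann data are natural BCs: they enter the RHS as boundary terms).
Substituting f(x) = x - π/2 - 3/π, the right-hand side is ∫_0^π (x - π/2 - 3/π) v dx + v(π) + 2·v(0).
Compatibility check (pure Neumann): taking v ≡ 1 ∈ V gives 0 = ∫_0^π f dx + (1) − (-2), i.e. ∫_0^π f dx must equal u'(0) − u'(π) = -3. Indeed ∫_0^π (x - π/2 - 3/π) dx = -3, so the data are compatible. The solution is then unique only up to an additive constant (fix it e.g. by requiring ∫_0^π u dx = 0).


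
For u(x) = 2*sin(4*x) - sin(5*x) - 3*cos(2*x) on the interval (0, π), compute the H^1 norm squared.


||u||_{H^1(0,π)}^2 = 100/7 + 139*π/2

u'(x) = 6*sin(2*x) + 8*cos(4*x) - 5*cos(5*x).
Expand u² and (u')² and integrate term by term on (0, π), using: for integers n ≥ 1, ∫_0^π sin²(nx) dx = ∫_0^π cos²(nx) dx = π/2; for n ≠ n', ∫_0^π sin(nx)sin(n'x) dx = ∫_0^π cos(nx)cos(n'x) dx = 0; and by product-to-sum, ∫_0^π sin(nx)cos(n'x) dx = ½∫_0^π [sin((n+n')x) + sin((n−n')x)] dx, which is 0 when n+n' is even and 2n/(n²−n'²) when n+n' is odd (it need not vanish on (0, π)).
  u² squared terms: (-1)²·∫sin(5x)² dx = 1·π/2 = π/2;  (-3)²·∫cos(2x)² dx = 9·π/2 = 9*π/2;  (2)²·∫sin(4x)² dx = 4·π/2 = 2*π.
  u² cross terms: 2·(-1)·(-3)·∫sin(5x)·cos(2x) dx = 6·(10/21) = 20/7;  2·(-1)·(2)·∫sin(5x)·sin(4x) dx = -4·(0) = 0;  2·(-3)·(2)·∫cos(2x)·sin(4x) dx = -12·(0) = 0.
  So ∫_0^π u² dx = π/2 + 9*π/2 + 2*π + 20/7 + 0 + 0 = 20/7 + 7*π.
  (u')² squared terms: (-5)²·∫cos(5x)² dx = 25·π/2 = 25*π/2;  (6)²·∫sin(2x)² dx = 36·π/2 = 18*π;  (8)²·∫cos(4x)² dx = 64·π/2 = 32*π.
  (u')² cross terms: 2·(-5)·(6)·∫cos(5x)·sin(2x) dx = -60·(-4/21) = 80/7;  2·(-5)·(8)·∫cos(5x)·cos(4x) dx = -80·(0) = 0;  2·(6)·(8)·∫sin(2x)·cos(4x) dx = 96·(0) = 0.
  So ∫_0^π (u')² dx = 25*π/2 + 18*π + 32*π + 80/7 + 0 + 0 = 80/7 + 125*π/2.
||u||_{H^1}^2 = (20/7 + 7*π) + (80/7 + 125*π/2) = 100/7 + 139*π/2.


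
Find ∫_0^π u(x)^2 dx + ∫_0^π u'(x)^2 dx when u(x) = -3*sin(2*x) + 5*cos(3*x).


||u||_{H^1(0,π)}^2 = 240 + 295*π/2

u'(x) = -15*sin(3*x) - 6*cos(2*x).
Expand u² and (u')² and integrate term by term on (0, π), using: for integers n ≥ 1, ∫_0^π sin²(nx) dx = ∫_0^π cos²(nx) dx = π/2; for n ≠ n', ∫_0^π sin(nx)sin(n'x) dx = ∫_0^π cos(nx)cos(n'x) dx = 0; and by product-to-sum, ∫_0^π sin(nx)cos(n'x) dx = ½∫_0^π [sin((n+n')x) + sin((n−n')x)] dx, which is 0 when n+n' is even and 2n/(n²−n'²) when n+n' is odd (it need not vanish on (0, π)).
  u² squared terms: (-3)²·∫sin(2x)² dx = 9·π/2 = 9*π/2;  (5)²·∫cos(3x)² dx = 25·π/2 = 25*π/2.
  u² cross terms: 2·(-3)·(5)·∫sin(2x)·cos(3x) dx = -30·(-4/5) = 24.
  So ∫_0^π u² dx = 9*π/2 + 25*π/2 + 24 = 24 + 17*π.
  (u')² squared terms: (-15)²·∫sin(3x)² dx = 225·π/2 = 225*π/2;  (-6)²·∫cos(2x)² dx = 36·π/2 = 18*π.
  (u')² cross terms: 2·(-15)·(-6)·∫sin(3x)·cos(2x) dx = 180·(6/5) = 216.
  So ∫_0^π (u')² dx = 225*π/2 + 18*π + 216 = 216 + 261*π/2.
||u||_{H^1}^2 = (24 + 17*π) + (216 + 261*π/2) = 240 + 295*π/2.


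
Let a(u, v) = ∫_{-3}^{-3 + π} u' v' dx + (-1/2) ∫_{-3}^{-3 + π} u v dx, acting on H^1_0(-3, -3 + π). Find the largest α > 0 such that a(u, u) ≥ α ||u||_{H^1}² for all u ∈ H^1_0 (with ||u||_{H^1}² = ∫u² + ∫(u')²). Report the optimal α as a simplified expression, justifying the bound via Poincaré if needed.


α = 1/4

Coercivity of a(·,·) on H^1_0(-3, -3 + π) means a(u, u) ≥ α ||u||_{H^1}² for every u ∈ H^1_0.
The interval has length L = π, and Poincaré/coercivity depend only on L. Here a(u, u) = ∫(u')² + (-1/2)·∫u².
Here c = -1/2 < 0 with |c| < (π/L)² = 1, so coercivity still holds. The condition a(u,u) ≥ α||u||_{H^1}² reads (1−α)∫(u')² ≥ (α−c)∫u². Any admissible α is ≤ 1 (rapidly oscillating u have ∫u²/∫(u')² → 0), and α = 1 would force 0 ≥ (1−c)∫u², impossible since c < 1; so 1−α > 0. By the sharp Poincaré inequality on H^1_0 of an interval of length L, ∫(u')² ≥ (π/L)²∫u² with equality for the first sine mode sin(π(x−x₀)/L) (x₀ the left endpoint), so the inequality holds for all u iff (1−α)(π/L)² ≥ α − c, i.e. α ≤ ((π/L)² + c)/((π/L)² + 1) = (1 + c(L/π)²)/(1 + (L/π)²). (Direct route, valid since c ≤ 0: Poincaré gives c∫u² ≥ c(L/π)²∫(u')², so a(u,u) ≥ (1 + c(L/π)²)∫(u')², while ||u||_{H^1}² ≤ (1 + (L/π)²)∫(u')²; dividing yields the same α.) With (π/L)² = 1 and c = -1/2, the largest admissible constant is α = ((π/L)² + c)/((π/L)² + 1).
Simplifying, α = 1/4.


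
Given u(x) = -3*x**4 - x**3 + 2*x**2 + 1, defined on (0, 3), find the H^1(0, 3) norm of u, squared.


||u||_{H^1}^2 = 1394997/20

The H^1 norm (squared) on an interval (0, L) is
  ||u||_{H^1}^2 = ∫_0^L u(x)^2 dx + ∫_0^L u'(x)^2 dx.
Compute u'(x) = -12*x**3 - 3*x**2 + 4*x.
Then u(x)^2 = 9*x**8 + 6*x**7 - 11*x**6 - 4*x**5 - 2*x**4 - 2*x**3 + 4*x**2 + 1 and u'(x)^2 = 144*x**6 + 72*x**5 - 87*x**4 - 24*x**3 + 16*x**2.
Integrate each monomial from 0 to 3 using ∫_0^3 c·x^n dx = c·3^(n+1)/(n+1):
  ∫_0^3 u(x)^2 dx = ∫_0^3 (9*x^8 + 6*x^7 - 11*x^6 - 4*x^5 - 2*x^4 - 2*x^3 + 4*x^2 + 1) dx. Term by term:
    ∫_0^3 9*x^8 dx = 19683;  ∫_0^3 6*x^7 dx = 19683/4;  ∫_0^3 -11*x^6 dx = -24057/7;
    ∫_0^3 -4*x^5 dx = -486;  ∫_0^3 -2*x^4 dx = -486/5;  ∫_0^3 -2*x^3 dx = -81/2;
    ∫_0^3 4*x^2 dx = 36;  ∫_0^3 1 dx = 3.
  Sum: 19683 + 19683/4 − 24057/7 − 486 − 486/5 − 81/2 + 36 + 3 = 2881527/140.
  ∫_0^3 u'(x)^2 dx = ∫_0^3 (144*x^6 + 72*x^5 - 87*x^4 - 24*x^3 + 16*x^2) dx. Term by term:
    ∫_0^3 144*x^6 dx = 314928/7;  ∫_0^3 72*x^5 dx = 8748;  ∫_0^3 -87*x^4 dx = -21141/5;
    ∫_0^3 -24*x^3 dx = -486;  ∫_0^3 16*x^2 dx = 144.
  Sum: 314928/7 + 8748 − 21141/5 − 486 + 144 = 1720863/35.
Adding: ||u||_{H^1}^2 = 2881527/140 + 1720863/35 = 1394997/20.


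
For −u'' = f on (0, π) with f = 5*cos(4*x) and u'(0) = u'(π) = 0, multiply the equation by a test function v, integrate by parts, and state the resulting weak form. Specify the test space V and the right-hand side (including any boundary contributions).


V = H^1(0, π) (no boundary constraint on v; u is determined up to an additive constant); weak form: ∫_0^π u'v' dx = ∫_0^π (5*cos(4*x)) v dx for all v ∈ V.

Multiply both sides by a test function v and integrate from 0 to π:
  ∫_0^π −u''(x) v(x) dx = ∫_0^π f(x) v(x) dx.
Integrate the LHS by parts once:
  ∫_0^π −u'' v dx = −[u'(x) v(x)]_0^π + ∫_0^π u'(x) v'(x) dx.
Thus ∫_0^π u'(x) v'(x) dx = ∫_0^π f(x) v(x) dx + [u'(x) v(x)]_0^π.
Choose V so that boundary terms are either known or forced to vanish.
u has homogeneous Neumann: u'(0) = u'(π) = 0. So [u' v]_0^π = 0·v(π) − 0·v(0) = 0 for any v; take V = H^1(0, π).
Weak formulation: find u (satisfying any essential BC) such that ∫_0^π u'(x) v'(x) dx = ∫_0^π f v dx for all v ∈ V (homogeneous Neumann, so boundary terms vanish).
Substituting f(x) = 5*cos(4*x), the right-hand side is ∫_0^π (5*cos(4*x)) v dx.
Compatibility check (pure Neumann): taking v ≡ 1 ∈ V gives 0 = ∫_0^π f dx + (0) − (0), i.e. ∫_0^π f dx must equal u'(0) − u'(π) = 0. Indeed ∫_0^π (5*cos(4*x)) dx = 0, so the data are compatible. The solution is then unique only up to an additive constant (fix it e.g. by requiring ∫_0^π u dx = 0).


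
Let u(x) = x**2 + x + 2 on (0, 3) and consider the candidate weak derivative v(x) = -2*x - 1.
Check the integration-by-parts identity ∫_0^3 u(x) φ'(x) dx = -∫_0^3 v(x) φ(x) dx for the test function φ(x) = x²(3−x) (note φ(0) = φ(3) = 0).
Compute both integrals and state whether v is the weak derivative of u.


LHS = -621/20, RHS = 621/20. No, v is not the weak derivative of u.

u(x) = x**2 + x + 2, classical derivative u'(x) = 2*x + 1.
φ(x) = x²(3−x), so φ'(x) = 3*x*(2 - x).
Note φ(0) = φ(3) = 0, so the boundary term u·φ vanishes.
LHS = ∫_0^3 u(x) φ'(x) dx = ∫_0^3 (-3*x^4 + 3*x^3 + 12*x) dx. Term by term:
  ∫_0^3 -3*x^4 dx = -729/5;  ∫_0^3 3*x^3 dx = 243/4;  ∫_0^3 12*x dx = 54.
Sum: -729/5 + 243/4 + 54 = -621/20.
So LHS = -621/20.
∫_0^3 v(x) φ(x) dx = ∫_0^3 (2*x^4 - 5*x^3 - 3*x^2) dx. Term by term:
  ∫_0^3 2*x^4 dx = 486/5;  ∫_0^3 -5*x^3 dx = -405/4;  ∫_0^3 -3*x^2 dx = -27.
Sum: 486/5 − 405/4 − 27 = -621/20.
So RHS = -∫_0^3 v(x) φ(x) dx = 621/20.
LHS − RHS = -621/10 ≠ 0, so the identity fails.
(For a valid weak derivative the identity must hold for EVERY test function, in particular this one. The failure shows v is NOT the weak derivative of u.)
Correct weak derivative would be u'(x) = 2*x + 1.


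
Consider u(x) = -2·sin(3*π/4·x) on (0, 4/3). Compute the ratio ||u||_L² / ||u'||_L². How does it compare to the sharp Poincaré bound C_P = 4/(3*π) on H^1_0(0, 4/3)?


||u||_L² / ||u'||_L² = 4/(3*π) = C_P.

u(x) = -2·sin(3*π/4·x), so u'(x) = -3*π*cos(3*π*x/4)/2.
Writing u(x) = A·sin(kπx/L) with A = -2 and k = 1, use ∫_0^L sin²(kπx/L) dx = L/2 and ∫_0^L cos²(kπx/L) dx = L/2.
u² = 4·sin²(3*π/4·x) and (u')² = 9*π^2/4·cos²(3*π/4·x), and each of sin², cos² integrates to L/2 = 2/3 over (0, 4/3).
∫_0^4/3 u² dx = 8/3, so ||u||_L² = 2*sqrt(6)/3.
∫_0^4/3 (u')² dx = 3*π^2/2, so ||u'||_L² = sqrt(6)*π/2.
Ratio ||u||_L² / ||u'||_L² = 4/(3*π).
Sharp Poincaré constant on H^1_0(0, 4/3) is C_P = L/π = 4/(3*π), achieved by sin(3*π/4·x).
This is the k = 1 eigenfunction (up to amplitude), so the ratio equals the sharp Poincaré constant exactly.


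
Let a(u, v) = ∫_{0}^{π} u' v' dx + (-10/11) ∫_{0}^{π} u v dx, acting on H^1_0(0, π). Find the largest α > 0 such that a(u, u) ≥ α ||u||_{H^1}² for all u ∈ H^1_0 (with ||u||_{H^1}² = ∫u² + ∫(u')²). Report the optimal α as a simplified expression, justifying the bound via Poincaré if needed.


α = 1/22

Coercivity of a(·,·) on H^1_0(0, π) means a(u, u) ≥ α ||u||_{H^1}² for every u ∈ H^1_0.
The interval has length L = π, and Poincaré/coercivity depend only on L. Here a(u, u) = ∫(u')² + (-10/11)·∫u².
Here c = -10/11 < 0 with |c| < (π/L)² = 1, so coercivity still holds. The condition a(u,u) ≥ α||u||_{H^1}² reads (1−α)∫(u')² ≥ (α−c)∫u². Any admissible α is ≤ 1 (rapidly oscillating u have ∫u²/∫(u')² → 0), and α = 1 would force 0 ≥ (1−c)∫u², impossible since c < 1; so 1−α > 0. By the sharp Poincaré inequality on H^1_0 of an interval of length L, ∫(u')² ≥ (π/L)²∫u² with equality for the first sine mode sin(π(x−x₀)/L) (x₀ the left endpoint), so the inequality holds for all u iff (1−α)(π/L)² ≥ α − c, i.e. α ≤ ((π/L)² + c)/((π/L)² + 1) = (1 + c(L/π)²)/(1 + (L/π)²). (Direct route, valid since c ≤ 0: Poincaré gives c∫u² ≥ c(L/π)²∫(u')², so a(u,u) ≥ (1 + c(L/π)²)∫(u')², while ||u||_{H^1}² ≤ (1 + (L/π)²)∫(u')²; dividing yields the same α.) With (π/L)² = 1 and c = -10/11, the largest admissible constant is α = ((π/L)² + c)/((π/L)² + 1).
Simplifying, α = 1/22.


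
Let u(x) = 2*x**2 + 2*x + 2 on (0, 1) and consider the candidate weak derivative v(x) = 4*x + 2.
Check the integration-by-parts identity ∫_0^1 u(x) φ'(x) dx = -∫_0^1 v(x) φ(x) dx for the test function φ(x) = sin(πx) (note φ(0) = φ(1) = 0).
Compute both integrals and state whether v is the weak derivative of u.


LHS = -8/π, RHS = -8/π. Yes, v = u' weakly.

u(x) = 2*x**2 + 2*x + 2, classical derivative u'(x) = 4*x + 2.
φ(x) = sin(πx), so φ'(x) = π*cos(π*x).
Note φ(0) = φ(1) = 0, so the boundary term u·φ vanishes.
LHS = ∫_0^1 u(x) φ'(x) dx = ∫_0^1 (2*π*x^2*cos(π*x) + 2*π*x*cos(π*x) + 2*π*cos(π*x)) dx. Term by term:
  ∫_0^1 2*π*cos(π*x) dx = 0;  ∫_0^1 2*π*x*cos(π*x) dx = -4/π;  ∫_0^1 2*π*x^2*cos(π*x) dx = -4/π.
Sum: 0 − 4/π − 4/π = -8/π.
So LHS = -8/π.
∫_0^1 v(x) φ(x) dx = ∫_0^1 (4*x*sin(π*x) + 2*sin(π*x)) dx. Term by term:
  ∫_0^1 2*sin(π*x) dx = 4/π;  ∫_0^1 4*x*sin(π*x) dx = 4/π.
Sum: 4/π + 4/π = 8/π.
So RHS = -∫_0^1 v(x) φ(x) dx = -8/π.
LHS = RHS, so the identity holds for this test φ.
Moreover u is smooth here and v(x) = u'(x) = 4*x + 2 pointwise, so the identity holds for every test function. Hence v is the weak derivative of u.


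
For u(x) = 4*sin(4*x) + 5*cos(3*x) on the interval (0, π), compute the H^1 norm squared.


||u||_{H^1(0,π)}^2 = 3200/7 + 261*π

u'(x) = -15*sin(3*x) + 16*cos(4*x).
Expand u² and (u')² and integrate term by term on (0, π), using: for integers n ≥ 1, ∫_0^π sin²(nx) dx = ∫_0^π cos²(nx) dx = π/2; for n ≠ n', ∫_0^π sin(nx)sin(n'x) dx = ∫_0^π cos(nx)cos(n'x) dx = 0; and by product-to-sum, ∫_0^π sin(nx)cos(n'x) dx = ½∫_0^π [sin((n+n')x) + sin((n−n')x)] dx, which is 0 when n+n' is even and 2n/(n²−n'²) when n+n' is odd (it need not vanish on (0, π)).
  u² squared terms: (4)²·∫sin(4x)² dx = 16·π/2 = 8*π;  (5)²·∫cos(3x)² dx = 25·π/2 = 25*π/2.
  u² cross terms: 2·(4)·(5)·∫sin(4x)·cos(3x) dx = 40·(8/7) = 320/7.
  So ∫_0^π u² dx = 8*π + 25*π/2 + 320/7 = 320/7 + 41*π/2.
  (u')² squared terms: (-15)²·∫sin(3x)² dx = 225·π/2 = 225*π/2;  (16)²·∫cos(4x)² dx = 256·π/2 = 128*π.
  (u')² cross terms: 2·(-15)·(16)·∫sin(3x)·cos(4x) dx = -480·(-6/7) = 2880/7.
  So ∫_0^π (u')² dx = 225*π/2 + 128*π + 2880/7 = 2880/7 + 481*π/2.
||u||_{H^1}^2 = (320/7 + 41*π/2) + (2880/7 + 481*π/2) = 3200/7 + 261*π.


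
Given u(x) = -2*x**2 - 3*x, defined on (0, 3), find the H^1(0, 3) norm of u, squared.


||u||_{H^1}^2 = 3987/5

The H^1 norm (squared) on an interval (0, L) is
  ||u||_{H^1}^2 = ∫_0^L u(x)^2 dx + ∫_0^L u'(x)^2 dx.
Compute u'(x) = -4*x - 3.
Then u(x)^2 = 4*x**4 + 12*x**3 + 9*x**2 and u'(x)^2 = 16*x**2 + 24*x + 9.
Integrate each monomial from 0 to 3 using ∫_0^3 c·x^n dx = c·3^(n+1)/(n+1):
  ∫_0^3 u(x)^2 dx = ∫_0^3 (4*x^4 + 12*x^3 + 9*x^2) dx. Term by term:
    ∫_0^3 4*x^4 dx = 972/5;  ∫_0^3 12*x^3 dx = 243;  ∫_0^3 9*x^2 dx = 81.
  Sum: 972/5 + 243 + 81 = 2592/5.
  ∫_0^3 u'(x)^2 dx = ∫_0^3 (16*x^2 + 24*x + 9) dx. Term by term:
    ∫_0^3 16*x^2 dx = 144;  ∫_0^3 24*x dx = 108;  ∫_0^3 9 dx = 27.
  Sum: 144 + 108 + 27 = 279.
Adding: ||u||_{H^1}^2 = 2592/5 + 279 = 3987/5.


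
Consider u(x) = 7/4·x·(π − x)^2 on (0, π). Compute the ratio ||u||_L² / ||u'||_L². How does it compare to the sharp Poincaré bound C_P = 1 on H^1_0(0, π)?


||u||_L² / ||u'||_L² = sqrt(14)*π/14 < C_P = 1.

u(x) = 7/4·x·(π − x)^2, so u'(x) = 7*(x - π)*(3*x - π)/4.
u(x) = 7/4·x·(π − x)^2 vanishes at x = 0 and x = π, so u ∈ H^1_0(0, π). Differentiate via the product rule and integrate the resulting polynomials term by term.
  ∫_0^π u² dx = ∫_0^π (49*x^6/16 - 49*π*x^5/4 + 147*π^2*x^4/8 - 49*π^3*x^3/4 + 49*π^4*x^2/16) dx. Term by term:
    ∫_0^π 49*x^6/16 dx = 7*π^7/16;  ∫_0^π -49*π*x^5/4 dx = -49*π^7/24;  ∫_0^π 147*π^2*x^4/8 dx = 147*π^7/40;
    ∫_0^π -49*π^3*x^3/4 dx = -49*π^7/16;  ∫_0^π 49*π^4*x^2/16 dx = 49*π^7/48.
  Sum: 7*π^7/16 − 49*π^7/24 + 147*π^7/40 − 49*π^7/16 + 49*π^7/48 = 7*π^7/240.
  ∫_0^π (u')² dx = ∫_0^π (441*x^4/16 - 147*π*x^3/2 + 539*π^2*x^2/8 - 49*π^3*x/2 + 49*π^4/16) dx. Term by term:
    ∫_0^π 441*x^4/16 dx = 441*π^5/80;  ∫_0^π -147*π*x^3/2 dx = -147*π^5/8;  ∫_0^π 539*π^2*x^2/8 dx = 539*π^5/24;
    ∫_0^π -49*π^3*x/2 dx = -49*π^5/4;  ∫_0^π 49*π^4/16 dx = 49*π^5/16.
  Sum: 441*π^5/80 − 147*π^5/8 + 539*π^5/24 − 49*π^5/4 + 49*π^5/16 = 49*π^5/120.
∫_0^π u² dx = 7*π^7/240, so ||u||_L² = sqrt(105)*π^(7/2)/60.
∫_0^π (u')² dx = 49*π^5/120, so ||u'||_L² = 7*sqrt(30)*π^(5/2)/60.
Ratio ||u||_L² / ||u'||_L² = sqrt(14)*π/14.
Sharp Poincaré constant on H^1_0(0, π) is C_P = L/π = 1, achieved by sin(x).
A polynomial bump cannot attain the sharp Poincaré constant (only the first sine eigenfunction does), so the ratio is strictly less than C_P, consistent with ||u||_L² ≤ C_P ||u'||_L².


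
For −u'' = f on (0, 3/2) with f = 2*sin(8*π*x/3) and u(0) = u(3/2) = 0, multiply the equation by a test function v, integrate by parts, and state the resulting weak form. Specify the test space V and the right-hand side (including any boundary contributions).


V = H^1_0(0, 3/2) (so v(0) = v(3/2) = 0); weak form: ∫_0^3/2 u'v' dx = ∫_0^3/2 (2*sin(8*π*x/3)) v dx for all v ∈ V.

Multiply both sides by a test function v and integrate from 0 to 3/2:
  ∫_0^3/2 −u''(x) v(x) dx = ∫_0^3/2 f(x) v(x) dx.
Integrate the LHS by parts once:
  ∫_0^3/2 −u'' v dx = −[u'(x) v(x)]_0^3/2 + ∫_0^3/2 u'(x) v'(x) dx.
Thus ∫_0^3/2 u'(x) v'(x) dx = ∫_0^3/2 f(x) v(x) dx + [u'(x) v(x)]_0^3/2.
Choose V so that boundary terms are either known or forced to vanish.
u is Dirichlet: u(0) = u(3/2) = 0. Let V = H^1_0(0, 3/2); then v(0) = v(3/2) = 0, and [u' v]_0^3/2 = 0.
Weak formulation: find u (satisfying any essential BC) such that ∫_0^3/2 u'(x) v'(x) dx = ∫_0^3/2 f v dx for all v ∈ V.
Substituting f(x) = 2*sin(8*π*x/3), the right-hand side is ∫_0^3/2 (2*sin(8*π*x/3)) v dx.


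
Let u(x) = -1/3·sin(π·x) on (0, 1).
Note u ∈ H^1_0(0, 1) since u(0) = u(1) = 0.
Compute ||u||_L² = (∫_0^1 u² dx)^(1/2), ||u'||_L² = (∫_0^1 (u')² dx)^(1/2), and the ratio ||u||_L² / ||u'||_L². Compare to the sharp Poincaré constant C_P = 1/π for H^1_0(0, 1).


||u||_L² / ||u'||_L² = 1/π = C_P.

u(x) = -1/3·sin(π·x), so u'(x) = -π*cos(π*x)/3.
Writing u(x) = A·sin(kπx/L) with A = -1/3 and k = 1, use ∫_0^L sin²(kπx/L) dx = L/2 and ∫_0^L cos²(kπx/L) dx = L/2.
u² = 1/9·sin²(π·x) and (u')² = π^2/9·cos²(π·x), and each of sin², cos² integrates to L/2 = 1/2 over (0, 1).
∫_0^1 u² dx = 1/18, so ||u||_L² = sqrt(2)/6.
∫_0^1 (u')² dx = π^2/18, so ||u'||_L² = sqrt(2)*π/6.
Ratio ||u||_L² / ||u'||_L² = 1/π.
Sharp Poincaré constant on H^1_0(0, 1) is C_P = L/π = 1/π, achieved by sin(π·x).
This is the k = 1 eigenfunction (up to amplitude), so the ratio equals the sharp Poincaré constant exactly.


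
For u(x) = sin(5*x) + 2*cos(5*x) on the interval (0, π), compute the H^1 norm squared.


||u||_{H^1(0,π)}^2 = 65*π

u'(x) = -10*sin(5*x) + 5*cos(5*x).
Expand u² and (u')² and integrate term by term on (0, π), using: for integers n ≥ 1, ∫_0^π sin²(nx) dx = ∫_0^π cos²(nx) dx = π/2; for n ≠ n', ∫_0^π sin(nx)sin(n'x) dx = ∫_0^π cos(nx)cos(n'x) dx = 0; and by product-to-sum, ∫_0^π sin(nx)cos(n'x) dx = ½∫_0^π [sin((n+n')x) + sin((n−n')x)] dx, which is 0 when n+n' is even and 2n/(n²−n'²) when n+n' is odd (it need not vanish on (0, π)).
  u² squared terms: (2)²·∫cos(5x)² dx = 4·π/2 = 2*π;  (1)²·∫sin(5x)² dx = 1·π/2 = π/2.
  u² cross terms: 2·(2)·(1)·∫cos(5x)·sin(5x) dx = 4·(0) = 0.
  So ∫_0^π u² dx = 2*π + π/2 + 0 = 5*π/2.
  (u')² squared terms: (-10)²·∫sin(5x)² dx = 100·π/2 = 50*π;  (5)²·∫cos(5x)² dx = 25·π/2 = 25*π/2.
  (u')² cross terms: 2·(-10)·(5)·∫sin(5x)·cos(5x) dx = -100·(0) = 0.
  So ∫_0^π (u')² dx = 50*π + 25*π/2 + 0 = 125*π/2.
||u||_{H^1}^2 = (5*π/2) + (125*π/2) = 65*π.


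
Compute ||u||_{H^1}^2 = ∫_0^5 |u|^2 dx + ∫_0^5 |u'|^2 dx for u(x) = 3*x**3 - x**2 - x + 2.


||u||_{H^1}^2 = 5384425/42

The H^1 norm (squared) on an interval (0, L) is
  ||u||_{H^1}^2 = ∫_0^L u(x)^2 dx + ∫_0^L u'(x)^2 dx.
Compute u'(x) = 9*x**2 - 2*x - 1.
Then u(x)^2 = 9*x**6 - 6*x**5 - 5*x**4 + 14*x**3 - 3*x**2 - 4*x + 4 and u'(x)^2 = 81*x**4 - 36*x**3 - 14*x**2 + 4*x + 1.
Integrate each monomial from 0 to 5 using ∫_0^5 c·x^n dx = c·5^(n+1)/(n+1):
  ∫_0^5 u(x)^2 dx = ∫_0^5 (9*x^6 - 6*x^5 - 5*x^4 + 14*x^3 - 3*x^2 - 4*x + 4) dx. Term by term:
    ∫_0^5 9*x^6 dx = 703125/7;  ∫_0^5 -6*x^5 dx = -15625;  ∫_0^5 -5*x^4 dx = -3125;
    ∫_0^5 14*x^3 dx = 4375/2;  ∫_0^5 -3*x^2 dx = -125;  ∫_0^5 -4*x dx = -50;
    ∫_0^5 4 dx = 20.
  Sum: 703125/7 − 15625 − 3125 + 4375/2 − 125 − 50 + 20 = 1172205/14.
  ∫_0^5 u'(x)^2 dx = ∫_0^5 (81*x^4 - 36*x^3 - 14*x^2 + 4*x + 1) dx. Term by term:
    ∫_0^5 81*x^4 dx = 50625;  ∫_0^5 -36*x^3 dx = -5625;  ∫_0^5 -14*x^2 dx = -1750/3;
    ∫_0^5 4*x dx = 50;  ∫_0^5 1 dx = 5.
  Sum: 50625 − 5625 − 1750/3 + 50 + 5 = 133415/3.
Adding: ||u||_{H^1}^2 = 1172205/14 + 133415/3 = 5384425/42.


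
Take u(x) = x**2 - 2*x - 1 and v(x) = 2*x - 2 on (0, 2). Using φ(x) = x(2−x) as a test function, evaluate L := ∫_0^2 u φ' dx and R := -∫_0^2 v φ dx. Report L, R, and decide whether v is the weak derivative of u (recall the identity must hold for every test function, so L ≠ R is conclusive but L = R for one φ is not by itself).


LHS = 0, RHS = 0. Yes, v = u' weakly.

u(x) = x**2 - 2*x - 1, classical derivative u'(x) = 2*x - 2.
φ(x) = x(2−x), so φ'(x) = 2 - 2*x.
Note φ(0) = φ(2) = 0, so the boundary term u·φ vanishes.
LHS = ∫_0^2 u(x) φ'(x) dx = ∫_0^2 (-2*x^3 + 6*x^2 - 2*x - 2) dx. Term by term:
  ∫_0^2 -2*x^3 dx = -8;  ∫_0^2 6*x^2 dx = 16;  ∫_0^2 -2*x dx = -4;
  ∫_0^2 -2 dx = -4.
Sum: -8 + 16 − 4 − 4 = 0.
So LHS = 0.
∫_0^2 v(x) φ(x) dx = ∫_0^2 (-2*x^3 + 6*x^2 - 4*x) dx. Term by term:
  ∫_0^2 -2*x^3 dx = -8;  ∫_0^2 6*x^2 dx = 16;  ∫_0^2 -4*x dx = -8.
Sum: -8 + 16 − 8 = 0.
So RHS = -∫_0^2 v(x) φ(x) dx = 0.
LHS = RHS, so the identity holds for this test φ.
Moreover u is smooth here and v(x) = u'(x) = 2*x - 2 pointwise, so the identity holds for every test function. Hence v is the weak derivative of u.


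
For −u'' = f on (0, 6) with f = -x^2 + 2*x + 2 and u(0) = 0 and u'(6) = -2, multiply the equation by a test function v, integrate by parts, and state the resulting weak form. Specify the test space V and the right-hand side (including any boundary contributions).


V = {v ∈ H^1(0, 6) : v(0) = 0} (test functions vanish at x = 0 where u is specified); weak form: ∫_0^6 u'v' dx = ∫_0^6 (-x^2 + 2*x + 2) v dx − 2·v(6) for all v ∈ V.

Multiply both sides by a test function v and integrate from 0 to 6:
  ∫_0^6 −u''(x) v(x) dx = ∫_0^6 f(x) v(x) dx.
Integrate the LHS by parts once:
  ∫_0^6 −u'' v dx = −[u'(x) v(x)]_0^6 + ∫_0^6 u'(x) v'(x) dx.
Thus ∫_0^6 u'(x) v'(x) dx = ∫_0^6 f(x) v(x) dx + [u'(x) v(x)]_0^6.
Choose V so that boundary terms are either known or forced to vanish.
Mixed BC: u(0) = 0 (Dirichlet) and u'(6) = -2 (Neumann). Define V = {v ∈ H^1(0, 6) : v(0) = 0}. Then [u' v]_0^6 = u'(6)·v(6) − u'(0)·0 = − 2·v(6).
Weak formulation: find u (satisfying any essential BC) such that ∫_0^6 u'(x) v'(x) dx = ∫_0^6 f v dx − 2·v(6) for all v ∈ V (Dirichlet at 0 absorbed into V; Neumann datum at x = 6 contributes the boundary term).
Substituting f(x) = -x^2 + 2*x + 2, the right-hand side is ∫_0^6 (-x^2 + 2*x + 2) v dx − 2·v(6).


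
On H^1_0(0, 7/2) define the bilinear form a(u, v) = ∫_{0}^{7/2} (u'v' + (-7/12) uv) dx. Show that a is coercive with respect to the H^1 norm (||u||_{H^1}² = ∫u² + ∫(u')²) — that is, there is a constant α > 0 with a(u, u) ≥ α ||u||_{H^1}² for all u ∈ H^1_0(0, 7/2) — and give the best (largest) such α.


α = (-343 + 48*π^2)/(12*(4*π^2 + 49))

Coercivity of a(·,·) on H^1_0(0, 7/2) means a(u, u) ≥ α ||u||_{H^1}² for every u ∈ H^1_0.
The interval has length L = 7/2, and Poincaré/coercivity depend only on L. Here a(u, u) = ∫(u')² + (-7/12)·∫u².
Here c = -7/12 < 0 with |c| < (π/L)² = 4*π^2/49, so coercivity still holds. The condition a(u,u) ≥ α||u||_{H^1}² reads (1−α)∫(u')² ≥ (α−c)∫u². Any admissible α is ≤ 1 (rapidly oscillating u have ∫u²/∫(u')² → 0), and α = 1 would force 0 ≥ (1−c)∫u², impossible since c < 1; so 1−α > 0. By the sharp Poincaré inequality on H^1_0 of an interval of length L, ∫(u')² ≥ (π/L)²∫u² with equality for the first sine mode sin(π(x−x₀)/L) (x₀ the left endpoint), so the inequality holds for all u iff (1−α)(π/L)² ≥ α − c, i.e. α ≤ ((π/L)² + c)/((π/L)² + 1) = (1 + c(L/π)²)/(1 + (L/π)²). (Direct route, valid since c ≤ 0: Poincaré gives c∫u² ≥ c(L/π)²∫(u')², so a(u,u) ≥ (1 + c(L/π)²)∫(u')², while ||u||_{H^1}² ≤ (1 + (L/π)²)∫(u')²; dividing yields the same α.) With (π/L)² = 4*π^2/49 and c = -7/12, the largest admissible constant is α = ((π/L)² + c)/((π/L)² + 1).
Simplifying, α = (-343 + 48*π^2)/(12*(4*π^2 + 49)).


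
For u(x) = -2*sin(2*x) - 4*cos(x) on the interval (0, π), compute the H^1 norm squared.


||u||_{H^1(0,π)}^2 = 128/3 + 26*π

u'(x) = 4*sin(x) - 4*cos(2*x).
Expand u² and (u')² and integrate term by term on (0, π), using: for integers n ≥ 1, ∫_0^π sin²(nx) dx = ∫_0^π cos²(nx) dx = π/2; for n ≠ n', ∫_0^π sin(nx)sin(n'x) dx = ∫_0^π cos(nx)cos(n'x) dx = 0; and by product-to-sum, ∫_0^π sin(nx)cos(n'x) dx = ½∫_0^π [sin((n+n')x) + sin((n−n')x)] dx, which is 0 when n+n' is even and 2n/(n²−n'²) when n+n' is odd (it need not vanish on (0, π)).
  u² squared terms: (-4)²·∫cos(x)² dx = 16·π/2 = 8*π;  (-2)²·∫sin(2x)² dx = 4·π/2 = 2*π.
  u² cross terms: 2·(-4)·(-2)·∫cos(x)·sin(2x) dx = 16·(4/3) = 64/3.
  So ∫_0^π u² dx = 8*π + 2*π + 64/3 = 64/3 + 10*π.
  (u')² squared terms: (-4)²·∫cos(2x)² dx = 16·π/2 = 8*π;  (4)²·∫sin(x)² dx = 16·π/2 = 8*π.
  (u')² cross terms: 2·(-4)·(4)·∫cos(2x)·sin(x) dx = -32·(-2/3) = 64/3.
  So ∫_0^π (u')² dx = 8*π + 8*π + 64/3 = 64/3 + 16*π.
||u||_{H^1}^2 = (64/3 + 10*π) + (64/3 + 16*π) = 128/3 + 26*π.


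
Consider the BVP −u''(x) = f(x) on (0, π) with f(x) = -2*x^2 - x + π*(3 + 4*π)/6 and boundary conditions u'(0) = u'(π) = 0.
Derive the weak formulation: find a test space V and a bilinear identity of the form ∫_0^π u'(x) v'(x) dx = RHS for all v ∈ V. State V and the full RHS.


V = H^1(0, π) (no boundary constraint on v; u is determined up to an additive constant); weak form: ∫_0^π u'v' dx = ∫_0^π (-2*x^2 - x + π*(3 + 4*π)/6) v dx for all v ∈ V.

Multiply both sides by a test function v and integrate from 0 to π:
  ∫_0^π −u''(x) v(x) dx = ∫_0^π f(x) v(x) dx.
Integrate the LHS by parts once:
  ∫_0^π −u'' v dx = −[u'(x) v(x)]_0^π + ∫_0^π u'(x) v'(x) dx.
Thus ∫_0^π u'(x) v'(x) dx = ∫_0^π f(x) v(x) dx + [u'(x) v(x)]_0^π.
Choose V so that boundary terms are either known or forced to vanish.
u has homogeneous Neumann: u'(0) = u'(π) = 0. So [u' v]_0^π = 0·v(π) − 0·v(0) = 0 for any v; take V = H^1(0, π).
Weak formulation: find u (satisfying any essential BC) such that ∫_0^π u'(x) v'(x) dx = ∫_0^π f v dx for all v ∈ V (homogeneous Neumann, so boundary terms vanish).
Substituting f(x) = -2*x^2 - x + π*(3 + 4*π)/6, the right-hand side is ∫_0^π (-2*x^2 - x + π*(3 + 4*π)/6) v dx.
Compatibility check (pure Neumann): taking v ≡ 1 ∈ V gives 0 = ∫_0^π f dx + (0) − (0), i.e. ∫_0^π f dx must equal u'(0) − u'(π) = 0. Indeed ∫_0^π (-2*x^2 - x + π*(3 + 4*π)/6) dx = 0, so the data are compatible. The solution is then unique only up to an additive constant (fix it e.g. by requiring ∫_0^π u dx = 0).


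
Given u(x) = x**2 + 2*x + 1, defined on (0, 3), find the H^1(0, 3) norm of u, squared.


||u||_{H^1}^2 = 1443/5

The H^1 norm (squared) on an interval (0, L) is
  ||u||_{H^1}^2 = ∫_0^L u(x)^2 dx + ∫_0^L u'(x)^2 dx.
Compute u'(x) = 2*x + 2.
Then u(x)^2 = x**4 + 4*x**3 + 6*x**2 + 4*x + 1 and u'(x)^2 = 4*x**2 + 8*x + 4.
Integrate each monomial from 0 to 3 using ∫_0^3 c·x^n dx = c·3^(n+1)/(n+1):
  ∫_0^3 u(x)^2 dx = ∫_0^3 (x^4 + 4*x^3 + 6*x^2 + 4*x + 1) dx. Term by term:
    ∫_0^3 x^4 dx = 243/5;  ∫_0^3 4*x^3 dx = 81;  ∫_0^3 6*x^2 dx = 54;
    ∫_0^3 4*x dx = 18;  ∫_0^3 1 dx = 3.
  Sum: 243/5 + 81 + 54 + 18 + 3 = 1023/5.
  ∫_0^3 u'(x)^2 dx = ∫_0^3 (4*x^2 + 8*x + 4) dx. Term by term:
    ∫_0^3 4*x^2 dx = 36;  ∫_0^3 8*x dx = 36;  ∫_0^3 4 dx = 12.
  Sum: 36 + 36 + 12 = 84.
Adding: ||u||_{H^1}^2 = 1023/5 + 84 = 1443/5.


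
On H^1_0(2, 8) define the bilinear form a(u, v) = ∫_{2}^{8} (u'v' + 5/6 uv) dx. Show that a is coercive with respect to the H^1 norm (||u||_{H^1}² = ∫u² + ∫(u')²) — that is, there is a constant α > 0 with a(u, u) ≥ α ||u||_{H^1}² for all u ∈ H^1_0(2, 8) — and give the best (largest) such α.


α = (π^2 + 30)/(π^2 + 36)

Coercivity of a(·,·) on H^1_0(2, 8) means a(u, u) ≥ α ||u||_{H^1}² for every u ∈ H^1_0.
The interval has length L = 6, and Poincaré/coercivity depend only on L. Here a(u, u) = ∫(u')² + (5/6)·∫u².
Here 0 < c = 5/6 < 1. The condition a(u,u) ≥ α||u||_{H^1}² reads (1−α)∫(u')² ≥ (α−c)∫u². Any admissible α is ≤ 1 (rapidly oscillating u have ∫u²/∫(u')² → 0), and α = 1 would force 0 ≥ (1−c)∫u², impossible since c < 1; so 1−α > 0. By the sharp Poincaré inequality on H^1_0 of an interval of length L, ∫(u')² ≥ (π/L)²∫u² with equality for the first sine mode sin(π(x−x₀)/L) (x₀ the left endpoint), so the inequality holds for all u iff (1−α)(π/L)² ≥ α − c, i.e. α ≤ ((π/L)² + c)/((π/L)² + 1) = (1 + c(L/π)²)/(1 + (L/π)²). With (π/L)² = π^2/36 and c = 5/6, the largest admissible constant is α = ((π/L)² + c)/((π/L)² + 1).
Simplifying, α = (π^2 + 30)/(π^2 + 36).


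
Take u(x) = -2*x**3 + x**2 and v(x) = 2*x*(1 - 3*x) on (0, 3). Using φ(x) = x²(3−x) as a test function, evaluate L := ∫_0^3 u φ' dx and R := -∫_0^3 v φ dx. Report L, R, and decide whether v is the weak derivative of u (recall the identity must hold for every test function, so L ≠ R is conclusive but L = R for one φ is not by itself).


LHS = 243/2, RHS = 243/2. Yes, v = u' weakly.

u(x) = -2*x**3 + x**2, classical derivative u'(x) = -6*x**2 + 2*x.
φ(x) = x²(3−x), so φ'(x) = 3*x*(2 - x).
Note φ(0) = φ(3) = 0, so the boundary term u·φ vanishes.
LHS = ∫_0^3 u(x) φ'(x) dx = ∫_0^3 (6*x^5 - 15*x^4 + 6*x^3) dx. Term by term:
  ∫_0^3 6*x^5 dx = 729;  ∫_0^3 -15*x^4 dx = -729;  ∫_0^3 6*x^3 dx = 243/2.
Sum: 729 − 729 + 243/2 = 243/2.
So LHS = 243/2.
∫_0^3 v(x) φ(x) dx = ∫_0^3 (6*x^5 - 20*x^4 + 6*x^3) dx. Term by term:
  ∫_0^3 6*x^5 dx = 729;  ∫_0^3 -20*x^4 dx = -972;  ∫_0^3 6*x^3 dx = 243/2.
Sum: 729 − 972 + 243/2 = -243/2.
So RHS = -∫_0^3 v(x) φ(x) dx = 243/2.
LHS = RHS, so the identity holds for this test φ.
Moreover u is smooth here and v(x) = u'(x) = -6*x**2 + 2*x pointwise, so the identity holds for every test function. Hence v is the weak derivative of u.


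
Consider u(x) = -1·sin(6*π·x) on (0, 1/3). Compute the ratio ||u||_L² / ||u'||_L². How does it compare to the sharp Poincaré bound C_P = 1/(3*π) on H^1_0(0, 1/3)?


||u||_L² / ||u'||_L² = 1/(6*π) < C_P = 1/(3*π).

u(x) = -1·sin(6*π·x), so u'(x) = -6*π*cos(6*π*x).
Writing u(x) = A·sin(kπx/L) with A = -1 and k = 2, use ∫_0^L sin²(kπx/L) dx = L/2 and ∫_0^L cos²(kπx/L) dx = L/2.
u² = 1·sin²(6*π·x) and (u')² = 36*π^2·cos²(6*π·x), and each of sin², cos² integrates to L/2 = 1/6 over (0, 1/3).
∫_0^1/3 u² dx = 1/6, so ||u||_L² = sqrt(6)/6.
∫_0^1/3 (u')² dx = 6*π^2, so ||u'||_L² = sqrt(6)*π.
Ratio ||u||_L² / ||u'||_L² = 1/(6*π).
Sharp Poincaré constant on H^1_0(0, 1/3) is C_P = L/π = 1/(3*π), achieved by sin(3*π·x).
This is the k = 2 harmonic; the ratio L/(kπ) is strictly less than C_P = L/π, consistent with the sharp inequality ||u||_L² ≤ C_P ||u'||_L².


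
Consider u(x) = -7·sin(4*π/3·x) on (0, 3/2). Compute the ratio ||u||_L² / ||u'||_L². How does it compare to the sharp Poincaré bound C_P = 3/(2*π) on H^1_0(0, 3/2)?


||u||_L² / ||u'||_L² = 3/(4*π) < C_P = 3/(2*π).

u(x) = -7·sin(4*π/3·x), so u'(x) = -28*π*cos(4*π*x/3)/3.
Writing u(x) = A·sin(kπx/L) with A = -7 and k = 2, use ∫_0^L sin²(kπx/L) dx = L/2 and ∫_0^L cos²(kπx/L) dx = L/2.
u² = 49·sin²(4*π/3·x) and (u')² = 784*π^2/9·cos²(4*π/3·x), and each of sin², cos² integrates to L/2 = 3/4 over (0, 3/2).
∫_0^3/2 u² dx = 147/4, so ||u||_L² = 7*sqrt(3)/2.
∫_0^3/2 (u')² dx = 196*π^2/3, so ||u'||_L² = 14*sqrt(3)*π/3.
Ratio ||u||_L² / ||u'||_L² = 3/(4*π).
Sharp Poincaré constant on H^1_0(0, 3/2) is C_P = L/π = 3/(2*π), achieved by sin(2*π/3·x).
This is the k = 2 harmonic; the ratio L/(kπ) is strictly less than C_P = L/π, consistent with the sharp inequality ||u||_L² ≤ C_P ||u'||_L².


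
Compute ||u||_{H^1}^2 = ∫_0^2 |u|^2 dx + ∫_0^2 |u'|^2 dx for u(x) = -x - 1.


||u||_{H^1}^2 = 32/3

The H^1 norm (squared) on an interval (0, L) is
  ||u||_{H^1}^2 = ∫_0^L u(x)^2 dx + ∫_0^L u'(x)^2 dx.
Compute u'(x) = -1.
Then u(x)^2 = x**2 + 2*x + 1 and u'(x)^2 = 1.
Integrate each monomial from 0 to 2 using ∫_0^2 c·x^n dx = c·2^(n+1)/(n+1):
  ∫_0^2 u(x)^2 dx = ∫_0^2 (x^2 + 2*x + 1) dx. Term by term:
    ∫_0^2 x^2 dx = 8/3;  ∫_0^2 2*x dx = 4;  ∫_0^2 1 dx = 2.
  Sum: 8/3 + 4 + 2 = 26/3.
  ∫_0^2 u'(x)^2 dx = ∫_0^2 (1) dx. Term by term:
    ∫_0^2 1 dx = 2.
Adding: ||u||_{H^1}^2 = 26/3 + 2 = 32/3.


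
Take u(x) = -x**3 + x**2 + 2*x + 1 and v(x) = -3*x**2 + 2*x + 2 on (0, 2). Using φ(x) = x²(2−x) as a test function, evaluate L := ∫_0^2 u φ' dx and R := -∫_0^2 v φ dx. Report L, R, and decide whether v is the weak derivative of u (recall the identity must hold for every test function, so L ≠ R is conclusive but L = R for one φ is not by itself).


LHS = 8/15, RHS = 8/15. Yes, v = u' weakly.

u(x) = -x**3 + x**2 + 2*x + 1, classical derivative u'(x) = -3*x**2 + 2*x + 2.
φ(x) = x²(2−x), so φ'(x) = x*(4 - 3*x).
Note φ(0) = φ(2) = 0, so the boundary term u·φ vanishes.
LHS = ∫_0^2 u(x) φ'(x) dx = ∫_0^2 (3*x^5 - 7*x^4 - 2*x^3 + 5*x^2 + 4*x) dx. Term by term:
  ∫_0^2 3*x^5 dx = 32;  ∫_0^2 -7*x^4 dx = -224/5;  ∫_0^2 -2*x^3 dx = -8;
  ∫_0^2 5*x^2 dx = 40/3;  ∫_0^2 4*x dx = 8.
Sum: 32 − 224/5 − 8 + 40/3 + 8 = 8/15.
So LHS = 8/15.
∫_0^2 v(x) φ(x) dx = ∫_0^2 (3*x^5 - 8*x^4 + 2*x^3 + 4*x^2) dx. Term by term:
  ∫_0^2 3*x^5 dx = 32;  ∫_0^2 -8*x^4 dx = -256/5;  ∫_0^2 2*x^3 dx = 8;
  ∫_0^2 4*x^2 dx = 32/3.
Sum: 32 − 256/5 + 8 + 32/3 = -8/15.
So RHS = -∫_0^2 v(x) φ(x) dx = 8/15.
LHS = RHS, so the identity holds for this test φ.
Moreover u is smooth here and v(x) = u'(x) = -3*x**2 + 2*x + 2 pointwise, so the identity holds for every test function. Hence v is the weak derivative of u.


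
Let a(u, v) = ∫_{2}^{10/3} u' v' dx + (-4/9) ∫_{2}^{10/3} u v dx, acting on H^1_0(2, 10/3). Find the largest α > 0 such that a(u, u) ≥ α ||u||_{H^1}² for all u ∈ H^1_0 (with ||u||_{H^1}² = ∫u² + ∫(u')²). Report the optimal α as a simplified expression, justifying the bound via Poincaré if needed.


α = (-64 + 81*π^2)/(9*(16 + 9*π^2))

Coercivity of a(·,·) on H^1_0(2, 10/3) means a(u, u) ≥ α ||u||_{H^1}² for every u ∈ H^1_0.
The interval has length L = 4/3, and Poincaré/coercivity depend only on L. Here a(u, u) = ∫(u')² + (-4/9)·∫u².
Here c = -4/9 < 0 with |c| < (π/L)² = 9*π^2/16, so coercivity still holds. The condition a(u,u) ≥ α||u||_{H^1}² reads (1−α)∫(u')² ≥ (α−c)∫u². Any admissible α is ≤ 1 (rapidly oscillating u have ∫u²/∫(u')² → 0), and α = 1 would force 0 ≥ (1−c)∫u², impossible since c < 1; so 1−α > 0. By the sharp Poincaré inequality on H^1_0 of an interval of length L, ∫(u')² ≥ (π/L)²∫u² with equality for the first sine mode sin(π(x−x₀)/L) (x₀ the left endpoint), so the inequality holds for all u iff (1−α)(π/L)² ≥ α − c, i.e. α ≤ ((π/L)² + c)/((π/L)² + 1) = (1 + c(L/π)²)/(1 + (L/π)²). (Direct route, valid since c ≤ 0: Poincaré gives c∫u² ≥ c(L/π)²∫(u')², so a(u,u) ≥ (1 + c(L/π)²)∫(u')², while ||u||_{H^1}² ≤ (1 + (L/π)²)∫(u')²; dividing yields the same α.) With (π/L)² = 9*π^2/16 and c = -4/9, the largest admissible constant is α = ((π/L)² + c)/((π/L)² + 1).
Simplifying, α = (-64 + 81*π^2)/(9*(16 + 9*π^2)).
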